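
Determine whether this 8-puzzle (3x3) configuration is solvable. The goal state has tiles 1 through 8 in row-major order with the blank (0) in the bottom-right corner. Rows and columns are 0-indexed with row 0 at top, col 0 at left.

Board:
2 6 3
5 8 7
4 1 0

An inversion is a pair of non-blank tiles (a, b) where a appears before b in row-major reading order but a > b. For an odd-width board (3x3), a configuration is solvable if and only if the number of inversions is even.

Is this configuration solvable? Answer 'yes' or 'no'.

Inversions (pairs i<j in row-major order where tile[i] > tile[j] > 0): 14
14 is even, so the puzzle is solvable.

Answer: yes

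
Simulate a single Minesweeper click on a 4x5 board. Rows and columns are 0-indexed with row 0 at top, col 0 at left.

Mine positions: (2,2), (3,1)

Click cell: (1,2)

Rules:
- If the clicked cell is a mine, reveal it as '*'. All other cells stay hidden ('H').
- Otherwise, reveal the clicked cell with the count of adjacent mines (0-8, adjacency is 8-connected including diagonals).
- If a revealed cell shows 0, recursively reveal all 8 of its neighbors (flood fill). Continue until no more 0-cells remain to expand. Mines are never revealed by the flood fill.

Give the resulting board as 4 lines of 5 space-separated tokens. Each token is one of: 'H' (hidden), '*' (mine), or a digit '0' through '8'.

H H H H H
H H 1 H H
H H H H H
H H H H H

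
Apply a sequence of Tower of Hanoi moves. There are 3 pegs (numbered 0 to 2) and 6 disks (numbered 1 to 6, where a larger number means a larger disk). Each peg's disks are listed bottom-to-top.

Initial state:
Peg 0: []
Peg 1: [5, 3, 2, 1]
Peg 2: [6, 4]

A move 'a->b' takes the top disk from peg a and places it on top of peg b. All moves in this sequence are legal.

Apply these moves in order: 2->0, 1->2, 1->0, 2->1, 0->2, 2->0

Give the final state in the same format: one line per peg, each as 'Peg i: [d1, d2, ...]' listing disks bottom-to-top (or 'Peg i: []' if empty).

Answer: Peg 0: [4, 2]
Peg 1: [5, 3, 1]
Peg 2: [6]

Derivation:
After move 1 (2->0):
Peg 0: [4]
Peg 1: [5, 3, 2, 1]
Peg 2: [6]

After move 2 (1->2):
Peg 0: [4]
Peg 1: [5, 3, 2]
Peg 2: [6, 1]

After move 3 (1->0):
Peg 0: [4, 2]
Peg 1: [5, 3]
Peg 2: [6, 1]

After move 4 (2->1):
Peg 0: [4, 2]
Peg 1: [5, 3, 1]
Peg 2: [6]

After move 5 (0->2):
Peg 0: [4]
Peg 1: [5, 3, 1]
Peg 2: [6, 2]

After move 6 (2->0):
Peg 0: [4, 2]
Peg 1: [5, 3, 1]
Peg 2: [6]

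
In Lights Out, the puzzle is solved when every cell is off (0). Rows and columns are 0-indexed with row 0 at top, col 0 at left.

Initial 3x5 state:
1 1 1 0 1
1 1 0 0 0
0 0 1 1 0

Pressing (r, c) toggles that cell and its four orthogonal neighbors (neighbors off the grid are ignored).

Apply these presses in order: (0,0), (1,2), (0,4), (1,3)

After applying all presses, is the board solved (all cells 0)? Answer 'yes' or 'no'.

Answer: yes

Derivation:
After press 1 at (0,0):
0 0 1 0 1
0 1 0 0 0
0 0 1 1 0

After press 2 at (1,2):
0 0 0 0 1
0 0 1 1 0
0 0 0 1 0

After press 3 at (0,4):
0 0 0 1 0
0 0 1 1 1
0 0 0 1 0

After press 4 at (1,3):
0 0 0 0 0
0 0 0 0 0
0 0 0 0 0

Lights still on: 0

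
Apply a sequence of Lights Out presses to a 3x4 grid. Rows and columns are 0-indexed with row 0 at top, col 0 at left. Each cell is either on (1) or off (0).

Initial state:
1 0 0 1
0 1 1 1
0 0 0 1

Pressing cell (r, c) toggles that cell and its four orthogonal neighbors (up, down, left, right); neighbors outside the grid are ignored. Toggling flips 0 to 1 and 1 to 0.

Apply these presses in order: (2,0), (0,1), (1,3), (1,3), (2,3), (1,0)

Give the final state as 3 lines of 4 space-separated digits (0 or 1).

After press 1 at (2,0):
1 0 0 1
1 1 1 1
1 1 0 1

After press 2 at (0,1):
0 1 1 1
1 0 1 1
1 1 0 1

After press 3 at (1,3):
0 1 1 0
1 0 0 0
1 1 0 0

After press 4 at (1,3):
0 1 1 1
1 0 1 1
1 1 0 1

After press 5 at (2,3):
0 1 1 1
1 0 1 0
1 1 1 0

After press 6 at (1,0):
1 1 1 1
0 1 1 0
0 1 1 0

Answer: 1 1 1 1
0 1 1 0
0 1 1 0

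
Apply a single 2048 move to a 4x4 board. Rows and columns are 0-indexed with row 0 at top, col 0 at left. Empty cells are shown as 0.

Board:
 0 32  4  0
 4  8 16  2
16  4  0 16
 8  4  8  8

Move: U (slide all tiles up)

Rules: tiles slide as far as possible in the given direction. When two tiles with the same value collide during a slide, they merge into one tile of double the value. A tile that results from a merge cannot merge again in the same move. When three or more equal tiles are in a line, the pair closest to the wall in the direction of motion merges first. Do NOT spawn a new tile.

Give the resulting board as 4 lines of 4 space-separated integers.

Slide up:
col 0: [0, 4, 16, 8] -> [4, 16, 8, 0]
col 1: [32, 8, 4, 4] -> [32, 8, 8, 0]
col 2: [4, 16, 0, 8] -> [4, 16, 8, 0]
col 3: [0, 2, 16, 8] -> [2, 16, 8, 0]

Answer:  4 32  4  2
16  8 16 16
 8  8  8  8
 0  0  0  0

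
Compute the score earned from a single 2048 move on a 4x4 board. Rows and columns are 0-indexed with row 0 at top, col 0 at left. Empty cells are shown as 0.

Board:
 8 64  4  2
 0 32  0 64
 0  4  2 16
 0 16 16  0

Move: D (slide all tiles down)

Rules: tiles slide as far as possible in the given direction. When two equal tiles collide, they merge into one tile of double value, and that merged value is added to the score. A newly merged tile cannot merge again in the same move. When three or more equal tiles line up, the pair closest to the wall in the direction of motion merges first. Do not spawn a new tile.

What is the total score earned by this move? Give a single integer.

Slide down:
col 0: [8, 0, 0, 0] -> [0, 0, 0, 8]  score +0 (running 0)
col 1: [64, 32, 4, 16] -> [64, 32, 4, 16]  score +0 (running 0)
col 2: [4, 0, 2, 16] -> [0, 4, 2, 16]  score +0 (running 0)
col 3: [2, 64, 16, 0] -> [0, 2, 64, 16]  score +0 (running 0)
Board after move:
 0 64  0  0
 0 32  4  2
 0  4  2 64
 8 16 16 16

Answer: 0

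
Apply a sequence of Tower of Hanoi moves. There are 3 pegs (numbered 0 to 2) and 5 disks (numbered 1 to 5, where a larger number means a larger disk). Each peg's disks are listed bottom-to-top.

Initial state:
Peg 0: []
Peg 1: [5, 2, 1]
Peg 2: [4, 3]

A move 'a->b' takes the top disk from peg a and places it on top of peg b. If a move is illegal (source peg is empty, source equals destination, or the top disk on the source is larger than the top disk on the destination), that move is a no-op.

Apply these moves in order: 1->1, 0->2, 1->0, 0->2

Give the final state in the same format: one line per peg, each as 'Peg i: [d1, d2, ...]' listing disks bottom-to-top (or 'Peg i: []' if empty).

Answer: Peg 0: []
Peg 1: [5, 2]
Peg 2: [4, 3, 1]

Derivation:
After move 1 (1->1):
Peg 0: []
Peg 1: [5, 2, 1]
Peg 2: [4, 3]

After move 2 (0->2):
Peg 0: []
Peg 1: [5, 2, 1]
Peg 2: [4, 3]

After move 3 (1->0):
Peg 0: [1]
Peg 1: [5, 2]
Peg 2: [4, 3]

After move 4 (0->2):
Peg 0: []
Peg 1: [5, 2]
Peg 2: [4, 3, 1]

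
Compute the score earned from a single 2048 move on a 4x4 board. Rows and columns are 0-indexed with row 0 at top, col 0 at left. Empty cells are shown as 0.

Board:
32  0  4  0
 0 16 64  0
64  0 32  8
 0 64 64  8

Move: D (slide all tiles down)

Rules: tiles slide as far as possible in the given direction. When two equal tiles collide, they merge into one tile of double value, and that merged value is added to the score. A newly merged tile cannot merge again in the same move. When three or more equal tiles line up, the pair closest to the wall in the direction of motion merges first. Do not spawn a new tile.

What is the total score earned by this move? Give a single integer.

Answer: 16

Derivation:
Slide down:
col 0: [32, 0, 64, 0] -> [0, 0, 32, 64]  score +0 (running 0)
col 1: [0, 16, 0, 64] -> [0, 0, 16, 64]  score +0 (running 0)
col 2: [4, 64, 32, 64] -> [4, 64, 32, 64]  score +0 (running 0)
col 3: [0, 0, 8, 8] -> [0, 0, 0, 16]  score +16 (running 16)
Board after move:
 0  0  4  0
 0  0 64  0
32 16 32  0
64 64 64 16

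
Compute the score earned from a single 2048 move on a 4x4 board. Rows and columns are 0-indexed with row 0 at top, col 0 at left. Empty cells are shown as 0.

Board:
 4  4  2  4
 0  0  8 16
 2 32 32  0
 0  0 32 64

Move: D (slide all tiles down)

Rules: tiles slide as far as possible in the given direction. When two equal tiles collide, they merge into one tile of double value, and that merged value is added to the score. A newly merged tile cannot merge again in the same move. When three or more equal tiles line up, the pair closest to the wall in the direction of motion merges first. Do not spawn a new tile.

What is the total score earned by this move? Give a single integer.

Slide down:
col 0: [4, 0, 2, 0] -> [0, 0, 4, 2]  score +0 (running 0)
col 1: [4, 0, 32, 0] -> [0, 0, 4, 32]  score +0 (running 0)
col 2: [2, 8, 32, 32] -> [0, 2, 8, 64]  score +64 (running 64)
col 3: [4, 16, 0, 64] -> [0, 4, 16, 64]  score +0 (running 64)
Board after move:
 0  0  0  0
 0  0  2  4
 4  4  8 16
 2 32 64 64

Answer: 64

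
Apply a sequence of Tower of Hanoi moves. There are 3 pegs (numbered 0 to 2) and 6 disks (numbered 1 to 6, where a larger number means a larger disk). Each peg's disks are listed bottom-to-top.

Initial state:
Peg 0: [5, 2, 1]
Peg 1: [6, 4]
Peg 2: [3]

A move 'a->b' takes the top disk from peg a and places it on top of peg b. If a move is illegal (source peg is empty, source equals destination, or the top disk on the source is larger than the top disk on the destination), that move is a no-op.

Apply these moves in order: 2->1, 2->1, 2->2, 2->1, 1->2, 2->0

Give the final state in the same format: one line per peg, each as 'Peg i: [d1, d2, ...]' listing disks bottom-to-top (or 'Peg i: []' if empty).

Answer: Peg 0: [5, 2, 1]
Peg 1: [6, 4]
Peg 2: [3]

Derivation:
After move 1 (2->1):
Peg 0: [5, 2, 1]
Peg 1: [6, 4, 3]
Peg 2: []

After move 2 (2->1):
Peg 0: [5, 2, 1]
Peg 1: [6, 4, 3]
Peg 2: []

After move 3 (2->2):
Peg 0: [5, 2, 1]
Peg 1: [6, 4, 3]
Peg 2: []

After move 4 (2->1):
Peg 0: [5, 2, 1]
Peg 1: [6, 4, 3]
Peg 2: []

After move 5 (1->2):
Peg 0: [5, 2, 1]
Peg 1: [6, 4]
Peg 2: [3]

After move 6 (2->0):
Peg 0: [5, 2, 1]
Peg 1: [6, 4]
Peg 2: [3]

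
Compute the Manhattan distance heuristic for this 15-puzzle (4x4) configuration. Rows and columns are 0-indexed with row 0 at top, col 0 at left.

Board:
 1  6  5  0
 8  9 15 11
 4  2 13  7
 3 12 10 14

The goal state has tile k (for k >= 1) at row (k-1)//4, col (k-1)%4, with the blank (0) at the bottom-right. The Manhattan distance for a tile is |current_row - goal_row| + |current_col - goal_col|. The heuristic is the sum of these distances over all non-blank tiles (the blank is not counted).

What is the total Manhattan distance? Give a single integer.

Answer: 37

Derivation:
Tile 1: at (0,0), goal (0,0), distance |0-0|+|0-0| = 0
Tile 6: at (0,1), goal (1,1), distance |0-1|+|1-1| = 1
Tile 5: at (0,2), goal (1,0), distance |0-1|+|2-0| = 3
Tile 8: at (1,0), goal (1,3), distance |1-1|+|0-3| = 3
Tile 9: at (1,1), goal (2,0), distance |1-2|+|1-0| = 2
Tile 15: at (1,2), goal (3,2), distance |1-3|+|2-2| = 2
Tile 11: at (1,3), goal (2,2), distance |1-2|+|3-2| = 2
Tile 4: at (2,0), goal (0,3), distance |2-0|+|0-3| = 5
Tile 2: at (2,1), goal (0,1), distance |2-0|+|1-1| = 2
Tile 13: at (2,2), goal (3,0), distance |2-3|+|2-0| = 3
Tile 7: at (2,3), goal (1,2), distance |2-1|+|3-2| = 2
Tile 3: at (3,0), goal (0,2), distance |3-0|+|0-2| = 5
Tile 12: at (3,1), goal (2,3), distance |3-2|+|1-3| = 3
Tile 10: at (3,2), goal (2,1), distance |3-2|+|2-1| = 2
Tile 14: at (3,3), goal (3,1), distance |3-3|+|3-1| = 2
Sum: 0 + 1 + 3 + 3 + 2 + 2 + 2 + 5 + 2 + 3 + 2 + 5 + 3 + 2 + 2 = 37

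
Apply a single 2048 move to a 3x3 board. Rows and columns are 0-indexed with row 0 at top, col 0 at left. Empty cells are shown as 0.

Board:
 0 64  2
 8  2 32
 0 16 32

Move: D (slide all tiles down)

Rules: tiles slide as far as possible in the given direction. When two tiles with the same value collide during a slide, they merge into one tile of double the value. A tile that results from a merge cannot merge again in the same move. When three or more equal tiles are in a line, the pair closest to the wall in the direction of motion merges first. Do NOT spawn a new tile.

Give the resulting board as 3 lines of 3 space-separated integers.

Slide down:
col 0: [0, 8, 0] -> [0, 0, 8]
col 1: [64, 2, 16] -> [64, 2, 16]
col 2: [2, 32, 32] -> [0, 2, 64]

Answer:  0 64  0
 0  2  2
 8 16 64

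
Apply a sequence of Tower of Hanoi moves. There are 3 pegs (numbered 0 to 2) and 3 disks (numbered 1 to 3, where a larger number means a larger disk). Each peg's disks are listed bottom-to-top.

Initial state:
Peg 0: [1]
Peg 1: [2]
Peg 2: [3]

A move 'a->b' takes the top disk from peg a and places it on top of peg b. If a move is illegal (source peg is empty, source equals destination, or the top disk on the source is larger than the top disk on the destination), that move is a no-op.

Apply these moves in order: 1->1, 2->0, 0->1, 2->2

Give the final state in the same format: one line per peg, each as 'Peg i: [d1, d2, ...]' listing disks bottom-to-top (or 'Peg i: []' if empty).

Answer: Peg 0: []
Peg 1: [2, 1]
Peg 2: [3]

Derivation:
After move 1 (1->1):
Peg 0: [1]
Peg 1: [2]
Peg 2: [3]

After move 2 (2->0):
Peg 0: [1]
Peg 1: [2]
Peg 2: [3]

After move 3 (0->1):
Peg 0: []
Peg 1: [2, 1]
Peg 2: [3]

After move 4 (2->2):
Peg 0: []
Peg 1: [2, 1]
Peg 2: [3]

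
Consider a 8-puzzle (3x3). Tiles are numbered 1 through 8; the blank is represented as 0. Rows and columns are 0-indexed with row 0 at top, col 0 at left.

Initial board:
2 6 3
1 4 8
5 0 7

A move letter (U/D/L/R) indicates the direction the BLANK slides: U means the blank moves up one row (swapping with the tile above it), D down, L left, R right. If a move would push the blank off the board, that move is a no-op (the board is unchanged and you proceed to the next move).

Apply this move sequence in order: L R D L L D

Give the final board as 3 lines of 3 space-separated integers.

Answer: 2 6 3
1 4 8
0 5 7

Derivation:
After move 1 (L):
2 6 3
1 4 8
0 5 7

After move 2 (R):
2 6 3
1 4 8
5 0 7

After move 3 (D):
2 6 3
1 4 8
5 0 7

After move 4 (L):
2 6 3
1 4 8
0 5 7

After move 5 (L):
2 6 3
1 4 8
0 5 7

After move 6 (D):
2 6 3
1 4 8
0 5 7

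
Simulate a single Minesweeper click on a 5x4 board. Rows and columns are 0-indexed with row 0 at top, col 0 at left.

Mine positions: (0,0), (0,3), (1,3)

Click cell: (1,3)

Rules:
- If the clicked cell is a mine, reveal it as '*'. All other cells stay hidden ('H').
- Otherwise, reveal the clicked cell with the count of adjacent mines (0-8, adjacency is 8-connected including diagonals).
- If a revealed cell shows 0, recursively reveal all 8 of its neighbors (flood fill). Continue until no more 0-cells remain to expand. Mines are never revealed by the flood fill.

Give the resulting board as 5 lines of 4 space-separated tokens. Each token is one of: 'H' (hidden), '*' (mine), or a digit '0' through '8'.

H H H H
H H H *
H H H H
H H H H
H H H H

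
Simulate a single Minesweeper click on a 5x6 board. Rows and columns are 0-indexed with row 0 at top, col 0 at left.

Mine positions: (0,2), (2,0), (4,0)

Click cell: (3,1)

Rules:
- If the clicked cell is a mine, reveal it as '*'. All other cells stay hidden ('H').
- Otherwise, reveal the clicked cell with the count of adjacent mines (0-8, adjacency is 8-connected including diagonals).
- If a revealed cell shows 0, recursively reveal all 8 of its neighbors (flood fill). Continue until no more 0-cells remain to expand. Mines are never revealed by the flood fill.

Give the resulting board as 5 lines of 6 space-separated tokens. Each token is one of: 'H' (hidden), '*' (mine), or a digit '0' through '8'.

H H H H H H
H H H H H H
H H H H H H
H 2 H H H H
H H H H H H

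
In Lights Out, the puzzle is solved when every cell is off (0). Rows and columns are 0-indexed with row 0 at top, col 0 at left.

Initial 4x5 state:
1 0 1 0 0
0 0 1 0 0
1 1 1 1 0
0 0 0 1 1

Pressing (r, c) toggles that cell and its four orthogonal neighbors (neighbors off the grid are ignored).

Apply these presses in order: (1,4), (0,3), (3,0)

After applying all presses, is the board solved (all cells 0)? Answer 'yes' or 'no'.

After press 1 at (1,4):
1 0 1 0 1
0 0 1 1 1
1 1 1 1 1
0 0 0 1 1

After press 2 at (0,3):
1 0 0 1 0
0 0 1 0 1
1 1 1 1 1
0 0 0 1 1

After press 3 at (3,0):
1 0 0 1 0
0 0 1 0 1
0 1 1 1 1
1 1 0 1 1

Lights still on: 12

Answer: no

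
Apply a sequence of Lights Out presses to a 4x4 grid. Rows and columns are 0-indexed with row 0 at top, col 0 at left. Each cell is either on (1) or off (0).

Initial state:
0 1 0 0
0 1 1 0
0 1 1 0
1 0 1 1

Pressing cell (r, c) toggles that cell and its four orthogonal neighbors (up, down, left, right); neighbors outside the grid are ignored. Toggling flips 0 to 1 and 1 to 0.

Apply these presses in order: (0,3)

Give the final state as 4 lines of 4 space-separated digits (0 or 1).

After press 1 at (0,3):
0 1 1 1
0 1 1 1
0 1 1 0
1 0 1 1

Answer: 0 1 1 1
0 1 1 1
0 1 1 0
1 0 1 1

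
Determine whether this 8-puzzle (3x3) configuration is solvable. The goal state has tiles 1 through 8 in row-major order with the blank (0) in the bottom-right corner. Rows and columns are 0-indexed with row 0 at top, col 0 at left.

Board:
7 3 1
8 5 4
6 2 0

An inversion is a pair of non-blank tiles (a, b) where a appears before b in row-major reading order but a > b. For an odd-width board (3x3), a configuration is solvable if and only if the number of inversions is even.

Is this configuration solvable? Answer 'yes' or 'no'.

Answer: yes

Derivation:
Inversions (pairs i<j in row-major order where tile[i] > tile[j] > 0): 16
16 is even, so the puzzle is solvable.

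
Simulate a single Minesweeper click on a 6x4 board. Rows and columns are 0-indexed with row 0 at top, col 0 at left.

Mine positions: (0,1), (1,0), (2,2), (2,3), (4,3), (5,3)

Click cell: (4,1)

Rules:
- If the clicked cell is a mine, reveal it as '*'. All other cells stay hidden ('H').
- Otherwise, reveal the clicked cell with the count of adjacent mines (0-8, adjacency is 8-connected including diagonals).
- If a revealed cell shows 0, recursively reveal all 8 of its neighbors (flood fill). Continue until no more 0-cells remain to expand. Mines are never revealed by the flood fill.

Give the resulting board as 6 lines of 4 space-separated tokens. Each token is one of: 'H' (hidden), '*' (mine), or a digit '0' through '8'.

H H H H
H H H H
1 2 H H
0 1 3 H
0 0 2 H
0 0 2 H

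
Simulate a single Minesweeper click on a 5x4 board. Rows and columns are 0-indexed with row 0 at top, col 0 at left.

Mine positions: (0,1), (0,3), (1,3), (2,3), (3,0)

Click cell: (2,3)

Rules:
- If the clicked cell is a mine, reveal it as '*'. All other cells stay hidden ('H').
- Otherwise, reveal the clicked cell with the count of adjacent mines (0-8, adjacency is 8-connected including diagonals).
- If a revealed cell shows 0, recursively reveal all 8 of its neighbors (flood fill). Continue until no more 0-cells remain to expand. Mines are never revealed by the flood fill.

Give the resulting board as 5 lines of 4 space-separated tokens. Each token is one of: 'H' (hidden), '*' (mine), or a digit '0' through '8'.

H H H H
H H H H
H H H *
H H H H
H H H H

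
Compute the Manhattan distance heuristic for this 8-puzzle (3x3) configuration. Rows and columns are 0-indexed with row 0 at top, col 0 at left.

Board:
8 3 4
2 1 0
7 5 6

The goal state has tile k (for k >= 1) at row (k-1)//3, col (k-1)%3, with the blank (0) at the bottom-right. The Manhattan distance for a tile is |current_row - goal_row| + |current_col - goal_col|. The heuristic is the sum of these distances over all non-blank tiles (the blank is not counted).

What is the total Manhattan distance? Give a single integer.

Answer: 13

Derivation:
Tile 8: at (0,0), goal (2,1), distance |0-2|+|0-1| = 3
Tile 3: at (0,1), goal (0,2), distance |0-0|+|1-2| = 1
Tile 4: at (0,2), goal (1,0), distance |0-1|+|2-0| = 3
Tile 2: at (1,0), goal (0,1), distance |1-0|+|0-1| = 2
Tile 1: at (1,1), goal (0,0), distance |1-0|+|1-0| = 2
Tile 7: at (2,0), goal (2,0), distance |2-2|+|0-0| = 0
Tile 5: at (2,1), goal (1,1), distance |2-1|+|1-1| = 1
Tile 6: at (2,2), goal (1,2), distance |2-1|+|2-2| = 1
Sum: 3 + 1 + 3 + 2 + 2 + 0 + 1 + 1 = 13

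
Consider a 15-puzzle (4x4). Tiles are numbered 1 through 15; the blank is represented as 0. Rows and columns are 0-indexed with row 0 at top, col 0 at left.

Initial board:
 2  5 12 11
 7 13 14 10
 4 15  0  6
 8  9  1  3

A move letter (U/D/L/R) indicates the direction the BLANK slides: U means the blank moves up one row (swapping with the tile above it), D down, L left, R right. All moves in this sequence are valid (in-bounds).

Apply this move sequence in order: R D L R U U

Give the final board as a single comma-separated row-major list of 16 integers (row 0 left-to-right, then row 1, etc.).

Answer: 2, 5, 12, 11, 7, 13, 14, 0, 4, 15, 6, 10, 8, 9, 1, 3

Derivation:
After move 1 (R):
 2  5 12 11
 7 13 14 10
 4 15  6  0
 8  9  1  3

After move 2 (D):
 2  5 12 11
 7 13 14 10
 4 15  6  3
 8  9  1  0

After move 3 (L):
 2  5 12 11
 7 13 14 10
 4 15  6  3
 8  9  0  1

After move 4 (R):
 2  5 12 11
 7 13 14 10
 4 15  6  3
 8  9  1  0

After move 5 (U):
 2  5 12 11
 7 13 14 10
 4 15  6  0
 8  9  1  3

After move 6 (U):
 2  5 12 11
 7 13 14  0
 4 15  6 10
 8  9  1  3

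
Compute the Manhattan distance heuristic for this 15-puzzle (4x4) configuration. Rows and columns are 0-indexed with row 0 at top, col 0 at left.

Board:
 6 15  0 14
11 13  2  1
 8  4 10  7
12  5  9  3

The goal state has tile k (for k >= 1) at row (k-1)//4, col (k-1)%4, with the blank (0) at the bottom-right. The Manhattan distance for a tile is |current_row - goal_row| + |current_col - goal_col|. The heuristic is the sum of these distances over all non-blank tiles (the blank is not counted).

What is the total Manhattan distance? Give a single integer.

Answer: 48

Derivation:
Tile 6: at (0,0), goal (1,1), distance |0-1|+|0-1| = 2
Tile 15: at (0,1), goal (3,2), distance |0-3|+|1-2| = 4
Tile 14: at (0,3), goal (3,1), distance |0-3|+|3-1| = 5
Tile 11: at (1,0), goal (2,2), distance |1-2|+|0-2| = 3
Tile 13: at (1,1), goal (3,0), distance |1-3|+|1-0| = 3
Tile 2: at (1,2), goal (0,1), distance |1-0|+|2-1| = 2
Tile 1: at (1,3), goal (0,0), distance |1-0|+|3-0| = 4
Tile 8: at (2,0), goal (1,3), distance |2-1|+|0-3| = 4
Tile 4: at (2,1), goal (0,3), distance |2-0|+|1-3| = 4
Tile 10: at (2,2), goal (2,1), distance |2-2|+|2-1| = 1
Tile 7: at (2,3), goal (1,2), distance |2-1|+|3-2| = 2
Tile 12: at (3,0), goal (2,3), distance |3-2|+|0-3| = 4
Tile 5: at (3,1), goal (1,0), distance |3-1|+|1-0| = 3
Tile 9: at (3,2), goal (2,0), distance |3-2|+|2-0| = 3
Tile 3: at (3,3), goal (0,2), distance |3-0|+|3-2| = 4
Sum: 2 + 4 + 5 + 3 + 3 + 2 + 4 + 4 + 4 + 1 + 2 + 4 + 3 + 3 + 4 = 48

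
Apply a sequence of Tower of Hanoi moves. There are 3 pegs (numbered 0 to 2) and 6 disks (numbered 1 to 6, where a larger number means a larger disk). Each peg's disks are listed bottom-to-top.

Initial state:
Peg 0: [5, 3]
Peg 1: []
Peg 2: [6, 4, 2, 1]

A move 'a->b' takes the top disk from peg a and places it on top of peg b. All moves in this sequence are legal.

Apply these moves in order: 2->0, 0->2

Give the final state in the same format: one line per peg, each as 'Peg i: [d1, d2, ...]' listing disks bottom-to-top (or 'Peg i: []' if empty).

After move 1 (2->0):
Peg 0: [5, 3, 1]
Peg 1: []
Peg 2: [6, 4, 2]

After move 2 (0->2):
Peg 0: [5, 3]
Peg 1: []
Peg 2: [6, 4, 2, 1]

Answer: Peg 0: [5, 3]
Peg 1: []
Peg 2: [6, 4, 2, 1]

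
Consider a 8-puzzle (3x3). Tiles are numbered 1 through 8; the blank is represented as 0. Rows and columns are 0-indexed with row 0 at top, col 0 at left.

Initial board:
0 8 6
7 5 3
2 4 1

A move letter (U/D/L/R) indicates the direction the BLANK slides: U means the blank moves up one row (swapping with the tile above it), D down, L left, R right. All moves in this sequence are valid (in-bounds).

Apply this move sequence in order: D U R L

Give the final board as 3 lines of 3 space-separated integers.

After move 1 (D):
7 8 6
0 5 3
2 4 1

After move 2 (U):
0 8 6
7 5 3
2 4 1

After move 3 (R):
8 0 6
7 5 3
2 4 1

After move 4 (L):
0 8 6
7 5 3
2 4 1

Answer: 0 8 6
7 5 3
2 4 1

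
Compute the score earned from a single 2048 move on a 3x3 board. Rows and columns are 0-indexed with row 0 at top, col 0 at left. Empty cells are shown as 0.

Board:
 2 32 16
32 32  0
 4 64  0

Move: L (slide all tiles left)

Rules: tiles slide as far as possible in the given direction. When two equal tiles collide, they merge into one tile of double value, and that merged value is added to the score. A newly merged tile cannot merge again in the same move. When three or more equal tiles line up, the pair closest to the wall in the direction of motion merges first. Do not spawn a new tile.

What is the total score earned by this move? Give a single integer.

Slide left:
row 0: [2, 32, 16] -> [2, 32, 16]  score +0 (running 0)
row 1: [32, 32, 0] -> [64, 0, 0]  score +64 (running 64)
row 2: [4, 64, 0] -> [4, 64, 0]  score +0 (running 64)
Board after move:
 2 32 16
64  0  0
 4 64  0

Answer: 64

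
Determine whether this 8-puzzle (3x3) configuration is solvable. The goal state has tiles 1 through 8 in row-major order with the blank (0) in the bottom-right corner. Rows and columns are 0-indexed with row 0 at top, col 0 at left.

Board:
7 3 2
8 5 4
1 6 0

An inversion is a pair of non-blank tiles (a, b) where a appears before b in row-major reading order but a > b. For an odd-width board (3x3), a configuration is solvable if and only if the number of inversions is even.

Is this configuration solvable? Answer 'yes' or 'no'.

Answer: yes

Derivation:
Inversions (pairs i<j in row-major order where tile[i] > tile[j] > 0): 16
16 is even, so the puzzle is solvable.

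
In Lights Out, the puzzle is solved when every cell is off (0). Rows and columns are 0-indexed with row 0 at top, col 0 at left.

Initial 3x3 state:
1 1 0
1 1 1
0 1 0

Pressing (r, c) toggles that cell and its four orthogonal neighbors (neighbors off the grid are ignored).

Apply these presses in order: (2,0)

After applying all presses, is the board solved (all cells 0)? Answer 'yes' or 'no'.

Answer: no

Derivation:
After press 1 at (2,0):
1 1 0
0 1 1
1 0 0

Lights still on: 5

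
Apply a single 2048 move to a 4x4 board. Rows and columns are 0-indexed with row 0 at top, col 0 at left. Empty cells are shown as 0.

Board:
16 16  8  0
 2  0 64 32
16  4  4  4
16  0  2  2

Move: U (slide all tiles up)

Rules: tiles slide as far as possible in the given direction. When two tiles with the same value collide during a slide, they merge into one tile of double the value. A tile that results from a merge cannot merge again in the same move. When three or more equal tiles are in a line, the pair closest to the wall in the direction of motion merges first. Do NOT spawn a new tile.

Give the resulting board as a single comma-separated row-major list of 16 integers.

Answer: 16, 16, 8, 32, 2, 4, 64, 4, 32, 0, 4, 2, 0, 0, 2, 0

Derivation:
Slide up:
col 0: [16, 2, 16, 16] -> [16, 2, 32, 0]
col 1: [16, 0, 4, 0] -> [16, 4, 0, 0]
col 2: [8, 64, 4, 2] -> [8, 64, 4, 2]
col 3: [0, 32, 4, 2] -> [32, 4, 2, 0]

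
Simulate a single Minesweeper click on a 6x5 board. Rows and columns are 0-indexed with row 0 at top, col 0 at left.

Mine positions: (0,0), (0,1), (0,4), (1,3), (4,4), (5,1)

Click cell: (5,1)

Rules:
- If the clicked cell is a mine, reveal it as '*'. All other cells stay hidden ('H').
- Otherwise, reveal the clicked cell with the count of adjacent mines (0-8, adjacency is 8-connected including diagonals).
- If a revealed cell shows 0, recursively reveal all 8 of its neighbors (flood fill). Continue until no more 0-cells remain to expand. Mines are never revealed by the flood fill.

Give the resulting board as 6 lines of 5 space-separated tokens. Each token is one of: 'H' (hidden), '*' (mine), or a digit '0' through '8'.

H H H H H
H H H H H
H H H H H
H H H H H
H H H H H
H * H H H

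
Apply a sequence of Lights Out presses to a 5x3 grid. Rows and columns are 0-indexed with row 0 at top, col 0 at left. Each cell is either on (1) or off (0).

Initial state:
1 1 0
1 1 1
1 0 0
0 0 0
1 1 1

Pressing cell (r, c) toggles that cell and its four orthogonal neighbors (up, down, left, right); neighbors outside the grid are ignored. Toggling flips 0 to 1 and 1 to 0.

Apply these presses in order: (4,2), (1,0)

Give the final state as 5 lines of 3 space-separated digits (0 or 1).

Answer: 0 1 0
0 0 1
0 0 0
0 0 1
1 0 0

Derivation:
After press 1 at (4,2):
1 1 0
1 1 1
1 0 0
0 0 1
1 0 0

After press 2 at (1,0):
0 1 0
0 0 1
0 0 0
0 0 1
1 0 0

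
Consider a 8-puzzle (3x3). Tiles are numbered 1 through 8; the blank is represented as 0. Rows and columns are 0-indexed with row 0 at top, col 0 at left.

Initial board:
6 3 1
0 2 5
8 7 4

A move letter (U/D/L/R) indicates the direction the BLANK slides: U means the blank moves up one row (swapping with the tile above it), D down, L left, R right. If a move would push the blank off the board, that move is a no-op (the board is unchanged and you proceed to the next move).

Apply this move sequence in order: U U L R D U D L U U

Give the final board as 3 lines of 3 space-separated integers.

After move 1 (U):
0 3 1
6 2 5
8 7 4

After move 2 (U):
0 3 1
6 2 5
8 7 4

After move 3 (L):
0 3 1
6 2 5
8 7 4

After move 4 (R):
3 0 1
6 2 5
8 7 4

After move 5 (D):
3 2 1
6 0 5
8 7 4

After move 6 (U):
3 0 1
6 2 5
8 7 4

After move 7 (D):
3 2 1
6 0 5
8 7 4

After move 8 (L):
3 2 1
0 6 5
8 7 4

After move 9 (U):
0 2 1
3 6 5
8 7 4

After move 10 (U):
0 2 1
3 6 5
8 7 4

Answer: 0 2 1
3 6 5
8 7 4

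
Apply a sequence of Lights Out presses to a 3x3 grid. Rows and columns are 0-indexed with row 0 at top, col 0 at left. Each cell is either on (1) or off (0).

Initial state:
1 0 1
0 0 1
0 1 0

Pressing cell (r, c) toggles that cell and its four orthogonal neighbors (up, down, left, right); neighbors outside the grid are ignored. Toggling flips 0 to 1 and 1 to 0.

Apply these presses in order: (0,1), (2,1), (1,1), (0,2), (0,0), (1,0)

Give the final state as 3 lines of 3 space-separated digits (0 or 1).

After press 1 at (0,1):
0 1 0
0 1 1
0 1 0

After press 2 at (2,1):
0 1 0
0 0 1
1 0 1

After press 3 at (1,1):
0 0 0
1 1 0
1 1 1

After press 4 at (0,2):
0 1 1
1 1 1
1 1 1

After press 5 at (0,0):
1 0 1
0 1 1
1 1 1

After press 6 at (1,0):
0 0 1
1 0 1
0 1 1

Answer: 0 0 1
1 0 1
0 1 1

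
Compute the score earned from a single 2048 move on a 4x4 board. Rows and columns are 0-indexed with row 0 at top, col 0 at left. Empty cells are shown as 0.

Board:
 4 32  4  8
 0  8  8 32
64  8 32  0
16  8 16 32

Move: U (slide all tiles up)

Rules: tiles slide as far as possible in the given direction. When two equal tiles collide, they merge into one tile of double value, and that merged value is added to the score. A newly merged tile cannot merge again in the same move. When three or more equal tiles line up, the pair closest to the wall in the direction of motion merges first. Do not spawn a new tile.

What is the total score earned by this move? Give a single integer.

Answer: 80

Derivation:
Slide up:
col 0: [4, 0, 64, 16] -> [4, 64, 16, 0]  score +0 (running 0)
col 1: [32, 8, 8, 8] -> [32, 16, 8, 0]  score +16 (running 16)
col 2: [4, 8, 32, 16] -> [4, 8, 32, 16]  score +0 (running 16)
col 3: [8, 32, 0, 32] -> [8, 64, 0, 0]  score +64 (running 80)
Board after move:
 4 32  4  8
64 16  8 64
16  8 32  0
 0  0 16  0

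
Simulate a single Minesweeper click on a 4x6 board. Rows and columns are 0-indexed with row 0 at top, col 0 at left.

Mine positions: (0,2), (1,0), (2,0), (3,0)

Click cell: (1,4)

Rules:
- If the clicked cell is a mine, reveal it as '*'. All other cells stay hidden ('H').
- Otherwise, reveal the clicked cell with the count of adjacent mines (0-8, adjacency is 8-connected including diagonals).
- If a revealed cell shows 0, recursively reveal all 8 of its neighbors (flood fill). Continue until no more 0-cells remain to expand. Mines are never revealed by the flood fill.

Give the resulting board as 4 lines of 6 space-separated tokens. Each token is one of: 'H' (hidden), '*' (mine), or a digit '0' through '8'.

H H H 1 0 0
H 3 1 1 0 0
H 3 0 0 0 0
H 2 0 0 0 0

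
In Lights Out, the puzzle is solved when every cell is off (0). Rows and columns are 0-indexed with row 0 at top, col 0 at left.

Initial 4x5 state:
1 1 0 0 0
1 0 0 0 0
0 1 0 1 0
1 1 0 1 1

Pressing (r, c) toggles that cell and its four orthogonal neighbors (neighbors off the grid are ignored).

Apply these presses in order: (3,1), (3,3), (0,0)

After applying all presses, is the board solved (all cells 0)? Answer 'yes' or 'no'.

Answer: yes

Derivation:
After press 1 at (3,1):
1 1 0 0 0
1 0 0 0 0
0 0 0 1 0
0 0 1 1 1

After press 2 at (3,3):
1 1 0 0 0
1 0 0 0 0
0 0 0 0 0
0 0 0 0 0

After press 3 at (0,0):
0 0 0 0 0
0 0 0 0 0
0 0 0 0 0
0 0 0 0 0

Lights still on: 0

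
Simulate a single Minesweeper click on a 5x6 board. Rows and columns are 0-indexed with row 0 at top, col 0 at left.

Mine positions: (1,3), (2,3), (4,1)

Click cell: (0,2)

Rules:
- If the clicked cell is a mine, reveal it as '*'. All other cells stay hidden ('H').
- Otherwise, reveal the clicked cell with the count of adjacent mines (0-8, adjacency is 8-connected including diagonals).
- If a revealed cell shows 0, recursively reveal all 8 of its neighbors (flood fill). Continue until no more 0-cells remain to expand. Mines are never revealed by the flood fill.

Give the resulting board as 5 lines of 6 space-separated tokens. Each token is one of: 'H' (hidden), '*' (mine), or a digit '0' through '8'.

H H 1 H H H
H H H H H H
H H H H H H
H H H H H H
H H H H H H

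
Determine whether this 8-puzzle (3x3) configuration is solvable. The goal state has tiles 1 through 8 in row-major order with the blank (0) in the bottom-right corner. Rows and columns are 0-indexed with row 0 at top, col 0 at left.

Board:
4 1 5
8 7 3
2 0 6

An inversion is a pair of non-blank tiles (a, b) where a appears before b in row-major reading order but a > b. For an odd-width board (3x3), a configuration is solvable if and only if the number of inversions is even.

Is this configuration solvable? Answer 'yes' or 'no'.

Inversions (pairs i<j in row-major order where tile[i] > tile[j] > 0): 13
13 is odd, so the puzzle is not solvable.

Answer: no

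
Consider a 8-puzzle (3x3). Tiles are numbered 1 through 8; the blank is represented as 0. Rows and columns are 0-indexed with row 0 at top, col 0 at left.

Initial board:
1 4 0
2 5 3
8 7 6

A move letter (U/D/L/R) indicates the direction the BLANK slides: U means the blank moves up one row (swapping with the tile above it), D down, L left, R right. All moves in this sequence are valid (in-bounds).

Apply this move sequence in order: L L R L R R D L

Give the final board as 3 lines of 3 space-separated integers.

After move 1 (L):
1 0 4
2 5 3
8 7 6

After move 2 (L):
0 1 4
2 5 3
8 7 6

After move 3 (R):
1 0 4
2 5 3
8 7 6

After move 4 (L):
0 1 4
2 5 3
8 7 6

After move 5 (R):
1 0 4
2 5 3
8 7 6

After move 6 (R):
1 4 0
2 5 3
8 7 6

After move 7 (D):
1 4 3
2 5 0
8 7 6

After move 8 (L):
1 4 3
2 0 5
8 7 6

Answer: 1 4 3
2 0 5
8 7 6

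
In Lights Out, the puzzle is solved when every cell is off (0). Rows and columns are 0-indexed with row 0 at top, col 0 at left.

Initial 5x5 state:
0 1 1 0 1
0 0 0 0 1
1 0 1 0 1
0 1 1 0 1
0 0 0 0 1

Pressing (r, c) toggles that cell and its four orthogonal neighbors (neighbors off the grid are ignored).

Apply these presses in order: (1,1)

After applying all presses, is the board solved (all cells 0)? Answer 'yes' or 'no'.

Answer: no

Derivation:
After press 1 at (1,1):
0 0 1 0 1
1 1 1 0 1
1 1 1 0 1
0 1 1 0 1
0 0 0 0 1

Lights still on: 14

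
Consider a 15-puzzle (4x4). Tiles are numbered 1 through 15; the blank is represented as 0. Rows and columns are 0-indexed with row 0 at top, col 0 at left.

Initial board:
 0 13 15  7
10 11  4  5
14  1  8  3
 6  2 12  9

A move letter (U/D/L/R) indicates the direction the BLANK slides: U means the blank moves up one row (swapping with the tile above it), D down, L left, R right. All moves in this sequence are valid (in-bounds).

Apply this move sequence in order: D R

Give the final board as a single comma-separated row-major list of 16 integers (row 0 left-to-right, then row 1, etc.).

Answer: 10, 13, 15, 7, 11, 0, 4, 5, 14, 1, 8, 3, 6, 2, 12, 9

Derivation:
After move 1 (D):
10 13 15  7
 0 11  4  5
14  1  8  3
 6  2 12  9

After move 2 (R):
10 13 15  7
11  0  4  5
14  1  8  3
 6  2 12  9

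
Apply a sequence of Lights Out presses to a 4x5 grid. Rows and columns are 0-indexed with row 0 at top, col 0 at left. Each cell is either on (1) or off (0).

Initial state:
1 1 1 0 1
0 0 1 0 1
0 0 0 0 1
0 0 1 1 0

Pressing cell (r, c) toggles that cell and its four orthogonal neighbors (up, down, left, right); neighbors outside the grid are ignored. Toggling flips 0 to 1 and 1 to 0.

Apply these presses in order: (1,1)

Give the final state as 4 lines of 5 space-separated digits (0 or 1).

Answer: 1 0 1 0 1
1 1 0 0 1
0 1 0 0 1
0 0 1 1 0

Derivation:
After press 1 at (1,1):
1 0 1 0 1
1 1 0 0 1
0 1 0 0 1
0 0 1 1 0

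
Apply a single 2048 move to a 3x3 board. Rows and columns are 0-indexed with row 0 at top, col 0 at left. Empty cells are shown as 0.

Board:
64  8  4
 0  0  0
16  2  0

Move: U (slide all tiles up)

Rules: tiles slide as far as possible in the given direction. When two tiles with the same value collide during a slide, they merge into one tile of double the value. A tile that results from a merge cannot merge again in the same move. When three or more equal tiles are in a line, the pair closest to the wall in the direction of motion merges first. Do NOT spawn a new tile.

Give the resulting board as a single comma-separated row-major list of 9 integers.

Answer: 64, 8, 4, 16, 2, 0, 0, 0, 0

Derivation:
Slide up:
col 0: [64, 0, 16] -> [64, 16, 0]
col 1: [8, 0, 2] -> [8, 2, 0]
col 2: [4, 0, 0] -> [4, 0, 0]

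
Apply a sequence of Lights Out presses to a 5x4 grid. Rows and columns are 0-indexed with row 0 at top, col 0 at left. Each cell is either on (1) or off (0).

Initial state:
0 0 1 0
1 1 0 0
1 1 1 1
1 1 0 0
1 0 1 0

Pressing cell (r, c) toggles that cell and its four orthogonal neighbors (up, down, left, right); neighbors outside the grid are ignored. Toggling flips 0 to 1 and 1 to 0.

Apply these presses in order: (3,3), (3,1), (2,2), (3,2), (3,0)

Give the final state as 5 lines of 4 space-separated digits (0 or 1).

Answer: 0 0 1 0
1 1 1 0
0 1 1 1
1 0 0 0
0 1 0 1

Derivation:
After press 1 at (3,3):
0 0 1 0
1 1 0 0
1 1 1 0
1 1 1 1
1 0 1 1

After press 2 at (3,1):
0 0 1 0
1 1 0 0
1 0 1 0
0 0 0 1
1 1 1 1

After press 3 at (2,2):
0 0 1 0
1 1 1 0
1 1 0 1
0 0 1 1
1 1 1 1

After press 4 at (3,2):
0 0 1 0
1 1 1 0
1 1 1 1
0 1 0 0
1 1 0 1

After press 5 at (3,0):
0 0 1 0
1 1 1 0
0 1 1 1
1 0 0 0
0 1 0 1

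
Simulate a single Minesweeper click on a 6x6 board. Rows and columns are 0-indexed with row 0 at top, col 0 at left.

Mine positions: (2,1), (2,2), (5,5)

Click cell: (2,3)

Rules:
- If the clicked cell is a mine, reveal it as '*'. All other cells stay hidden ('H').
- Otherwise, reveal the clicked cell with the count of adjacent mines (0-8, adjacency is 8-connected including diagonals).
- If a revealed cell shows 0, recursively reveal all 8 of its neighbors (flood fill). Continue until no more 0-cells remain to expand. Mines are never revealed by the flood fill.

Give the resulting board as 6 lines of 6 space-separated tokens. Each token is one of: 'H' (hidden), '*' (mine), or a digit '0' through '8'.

H H H H H H
H H H H H H
H H H 1 H H
H H H H H H
H H H H H H
H H H H H H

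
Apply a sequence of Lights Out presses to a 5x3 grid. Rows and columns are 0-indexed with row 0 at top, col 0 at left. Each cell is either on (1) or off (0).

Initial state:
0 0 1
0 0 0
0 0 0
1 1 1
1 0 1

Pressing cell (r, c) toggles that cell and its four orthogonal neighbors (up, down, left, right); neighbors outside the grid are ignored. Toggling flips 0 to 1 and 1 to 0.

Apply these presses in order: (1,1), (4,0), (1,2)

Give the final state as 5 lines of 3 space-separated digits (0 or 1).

Answer: 0 1 0
1 0 0
0 1 1
0 1 1
0 1 1

Derivation:
After press 1 at (1,1):
0 1 1
1 1 1
0 1 0
1 1 1
1 0 1

After press 2 at (4,0):
0 1 1
1 1 1
0 1 0
0 1 1
0 1 1

After press 3 at (1,2):
0 1 0
1 0 0
0 1 1
0 1 1
0 1 1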